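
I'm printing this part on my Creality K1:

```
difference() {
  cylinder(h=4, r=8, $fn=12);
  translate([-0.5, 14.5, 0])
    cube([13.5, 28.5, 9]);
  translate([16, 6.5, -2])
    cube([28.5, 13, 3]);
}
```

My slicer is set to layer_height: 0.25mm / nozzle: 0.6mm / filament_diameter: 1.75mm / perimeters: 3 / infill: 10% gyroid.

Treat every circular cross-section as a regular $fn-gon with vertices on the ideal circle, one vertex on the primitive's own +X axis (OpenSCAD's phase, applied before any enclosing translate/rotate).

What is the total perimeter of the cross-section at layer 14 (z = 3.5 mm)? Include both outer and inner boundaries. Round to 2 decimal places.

At z = 3.5 mm: the r=8 cylinder gives a regular 12-gon of circumradius 8 (constant along its height) (perimeter = 2·12·8.000·sin(180°/12) = 49.69 mm); the cube at (-0.5, 14.5) is present — its section is the full 13.5×28.5 rectangle (perimeter 84.00 mm); the cube at (16, 6.5) is absent (z outside [-2, 1]); Taking the first minus the rest: starting from the r=8 cylinder, the 13.5×28.5 cube at (-0.5, 14.5) misses the remaining region (no effect) — boundary = 49.69 mm. Overall, the cross-section is a single solid region. Total boundary length (outer) = 49.69 mm.

49.69 mm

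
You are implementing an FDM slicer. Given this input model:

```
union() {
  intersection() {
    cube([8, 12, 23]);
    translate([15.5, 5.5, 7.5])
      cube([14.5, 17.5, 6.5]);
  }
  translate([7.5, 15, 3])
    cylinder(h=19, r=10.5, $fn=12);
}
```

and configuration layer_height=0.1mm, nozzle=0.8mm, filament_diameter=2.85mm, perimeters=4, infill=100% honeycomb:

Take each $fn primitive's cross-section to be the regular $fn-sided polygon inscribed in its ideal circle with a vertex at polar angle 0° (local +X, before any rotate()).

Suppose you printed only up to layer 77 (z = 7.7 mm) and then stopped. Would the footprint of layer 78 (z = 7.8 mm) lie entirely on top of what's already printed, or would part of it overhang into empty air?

Compare the two slices. At z = 7.7: the 8×12 cube contributes its full rectangle (area 96.00 mm²); the cube at (15.5, 5.5) (footprint 14.5×17.5) is included at this height (area 253.75 mm²); After intersecting: the 14.5×17.5 cube at (15.5, 5.5) does not overlap the 8×12 cube (empty) — nothing remains; the cylinder at (7.5, 15): section is a regular 12-gon, circumradius r=10.5 (area = (12/2)·10.500²·sin(360°/12) = 330.75 mm²); Merging all regions: only the r=10.5 cylinder at (7.5, 15) is present, so the union is just that shape — area = 330.75 mm². At z = 7.8: the 8×12 cube contributes its full rectangle (area 96.00 mm²); the cube at (15.5, 5.5) is present — its section is the full 14.5×17.5 rectangle (area 253.75 mm²); Keeping only the common overlap: the 14.5×17.5 cube at (15.5, 5.5) does not overlap the 8×12 cube (empty) — nothing remains; the r=10.5 cylinder at (7.5, 15) gives a regular 12-gon of circumradius 10.5 (constant along its height) (area = (12/2)·10.500²·sin(360°/12) = 330.75 mm²); Taking the union: only the r=10.5 cylinder at (7.5, 15) is present, so the union is just that shape — area = 330.75 mm². Checking containment: the cross-section at z = 7.8 is a subset of the cross-section at z = 7.7.

entirely on top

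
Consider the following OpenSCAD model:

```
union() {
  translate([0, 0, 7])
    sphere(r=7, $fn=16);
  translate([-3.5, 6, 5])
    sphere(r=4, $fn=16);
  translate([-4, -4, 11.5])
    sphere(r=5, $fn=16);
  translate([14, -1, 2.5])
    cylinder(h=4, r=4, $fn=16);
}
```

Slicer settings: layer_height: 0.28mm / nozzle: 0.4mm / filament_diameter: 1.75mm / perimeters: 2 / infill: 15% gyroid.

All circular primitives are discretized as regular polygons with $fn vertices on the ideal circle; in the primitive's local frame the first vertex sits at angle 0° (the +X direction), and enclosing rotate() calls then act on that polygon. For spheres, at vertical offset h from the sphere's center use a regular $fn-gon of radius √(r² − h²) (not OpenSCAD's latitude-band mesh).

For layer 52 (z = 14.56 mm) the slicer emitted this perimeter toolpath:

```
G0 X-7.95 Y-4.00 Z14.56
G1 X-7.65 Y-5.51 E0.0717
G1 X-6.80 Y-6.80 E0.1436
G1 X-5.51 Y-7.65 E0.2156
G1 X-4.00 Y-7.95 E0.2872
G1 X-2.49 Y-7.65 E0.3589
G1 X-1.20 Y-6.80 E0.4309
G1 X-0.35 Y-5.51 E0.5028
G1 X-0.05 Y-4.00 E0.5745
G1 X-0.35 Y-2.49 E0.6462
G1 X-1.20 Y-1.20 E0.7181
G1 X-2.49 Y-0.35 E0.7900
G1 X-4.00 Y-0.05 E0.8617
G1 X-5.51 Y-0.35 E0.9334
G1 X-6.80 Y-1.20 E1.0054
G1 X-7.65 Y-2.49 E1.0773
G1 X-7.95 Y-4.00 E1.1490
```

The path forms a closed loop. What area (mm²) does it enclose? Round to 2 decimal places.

Apply the shoelace formula to the sequence of (X, Y) vertices; enclosed area = 47.83 mm².

47.83 mm²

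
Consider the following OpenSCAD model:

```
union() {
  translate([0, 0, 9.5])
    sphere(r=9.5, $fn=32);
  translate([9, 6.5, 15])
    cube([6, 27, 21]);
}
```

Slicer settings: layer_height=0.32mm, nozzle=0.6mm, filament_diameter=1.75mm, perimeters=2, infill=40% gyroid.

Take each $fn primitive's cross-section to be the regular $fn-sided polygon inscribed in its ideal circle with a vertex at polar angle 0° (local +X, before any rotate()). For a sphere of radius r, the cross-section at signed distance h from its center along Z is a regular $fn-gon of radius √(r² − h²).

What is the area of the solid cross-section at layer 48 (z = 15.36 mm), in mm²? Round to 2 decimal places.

At z = 15.36 mm: the sphere: section is a regular 32-gon, circumradius = √(r²−h²) = √(9.5²−5.86²) = 7.477 (area = (32/2)·7.477²·sin(360°/32) = 174.52 mm²); the 6×27 cube at (9, 6.5) contributes its full rectangle (area 162.00 mm²); Taking the union: the 2 present regions are separate (no shared area or edge), so areas and boundary lengths simply add and each stays a separate island — area = 336.52 mm². Overall, the cross-section has 2 separate islands. Net area = 336.52 mm².

336.52 mm²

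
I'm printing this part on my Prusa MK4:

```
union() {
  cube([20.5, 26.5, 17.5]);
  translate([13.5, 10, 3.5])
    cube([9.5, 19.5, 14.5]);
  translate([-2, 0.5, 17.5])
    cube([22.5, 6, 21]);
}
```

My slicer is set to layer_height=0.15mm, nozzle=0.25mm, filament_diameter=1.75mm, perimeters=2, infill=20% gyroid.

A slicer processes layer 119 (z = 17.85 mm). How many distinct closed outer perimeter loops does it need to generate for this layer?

2

At z = 17.85 mm: the cube is not intersected at this z (z outside [0, 17.5]); the cube at (13.5, 10) is present — its section is the full 9.5×19.5 rectangle; the cube at (-2, 0.5) is present — its section is the full 22.5×6 rectangle; Merging all regions: the 2 present regions are separate (no shared area or edge), so areas and boundary lengths simply add and each stays a separate island — 2 connected regions. The result has 2 disconnected regions.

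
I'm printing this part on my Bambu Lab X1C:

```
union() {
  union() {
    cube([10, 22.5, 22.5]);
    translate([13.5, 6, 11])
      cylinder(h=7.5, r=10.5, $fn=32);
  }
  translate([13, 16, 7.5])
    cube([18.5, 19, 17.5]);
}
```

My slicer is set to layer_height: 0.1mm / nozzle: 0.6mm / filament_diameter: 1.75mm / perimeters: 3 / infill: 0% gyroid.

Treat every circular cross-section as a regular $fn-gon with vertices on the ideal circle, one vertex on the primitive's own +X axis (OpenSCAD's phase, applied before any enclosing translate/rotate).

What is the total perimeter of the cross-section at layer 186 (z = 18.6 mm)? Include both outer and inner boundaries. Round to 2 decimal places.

At z = 18.6 mm: the 10×22.5 cube contributes its full rectangle (perimeter 65.00 mm); the cylinder at (13.5, 6) is not intersected at this z (z outside [11, 18.5]); Taking the union: only the 10×22.5 cube is present, so the union is just that shape — boundary = 65.00 mm; the 18.5×19 cube at (13, 16) contributes its full rectangle (perimeter 75.00 mm); Merging all regions: the 2 present regions are separate (no shared area or edge), so areas and boundary lengths simply add and each stays a separate island — boundary = 140.00 mm. Overall, the cross-section has 2 separate islands. Total boundary length (outer) = 140.00 mm.

140.00 mm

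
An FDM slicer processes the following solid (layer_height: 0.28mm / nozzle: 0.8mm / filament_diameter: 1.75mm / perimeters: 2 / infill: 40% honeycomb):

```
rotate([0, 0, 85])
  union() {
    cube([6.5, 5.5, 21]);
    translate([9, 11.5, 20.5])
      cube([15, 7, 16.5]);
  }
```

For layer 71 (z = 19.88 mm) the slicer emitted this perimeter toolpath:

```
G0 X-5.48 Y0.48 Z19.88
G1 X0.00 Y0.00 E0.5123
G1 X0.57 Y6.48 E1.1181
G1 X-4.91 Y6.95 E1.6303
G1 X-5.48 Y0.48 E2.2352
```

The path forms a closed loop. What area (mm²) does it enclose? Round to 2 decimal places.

35.75 mm²

Apply the shoelace formula to the sequence of (X, Y) vertices; enclosed area = 35.75 mm².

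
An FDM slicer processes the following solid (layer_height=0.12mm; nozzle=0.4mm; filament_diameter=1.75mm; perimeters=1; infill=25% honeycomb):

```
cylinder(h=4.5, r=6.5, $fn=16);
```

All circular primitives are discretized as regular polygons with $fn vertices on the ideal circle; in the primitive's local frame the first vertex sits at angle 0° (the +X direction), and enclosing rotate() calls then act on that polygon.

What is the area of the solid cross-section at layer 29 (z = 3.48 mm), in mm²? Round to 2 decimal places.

129.35 mm²

At z = 3.48 mm: the r=6.5 cylinder gives a regular 16-gon of circumradius 6.5 (constant along its height) (area = (16/2)·6.500²·sin(360°/16) = 129.35 mm²). Overall, the cross-section is a single solid region. Net area = 129.35 mm².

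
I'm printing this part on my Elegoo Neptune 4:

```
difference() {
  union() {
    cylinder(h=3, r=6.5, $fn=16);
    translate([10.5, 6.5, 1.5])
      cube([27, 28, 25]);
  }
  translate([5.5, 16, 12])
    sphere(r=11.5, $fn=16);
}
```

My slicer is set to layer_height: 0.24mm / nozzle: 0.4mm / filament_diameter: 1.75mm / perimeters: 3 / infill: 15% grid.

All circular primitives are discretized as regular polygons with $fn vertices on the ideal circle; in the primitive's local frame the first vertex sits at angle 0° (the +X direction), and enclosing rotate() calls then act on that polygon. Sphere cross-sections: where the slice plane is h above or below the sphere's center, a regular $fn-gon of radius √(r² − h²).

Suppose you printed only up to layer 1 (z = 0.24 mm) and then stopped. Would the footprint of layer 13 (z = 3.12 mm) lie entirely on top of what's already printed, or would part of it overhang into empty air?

Compare the two slices. At z = 0.24: the cylinder: section is a regular 16-gon, circumradius r=6.5 (area = (16/2)·6.500²·sin(360°/16) = 129.35 mm²); the cube at (10.5, 6.5) does not reach this height (z outside [1.5, 26.5]); Combining (union): only the r=6.5 cylinder is present, so the union is just that shape — area = 129.35 mm²; the sphere at (5.5, 16) is absent (|z−center|=11.760 > r=11.5); After the difference (first − rest): none of the subtracted shapes is present at this height, so that combined region is unchanged — area = 129.35 mm². At z = 3.12: the cylinder is absent (z outside [0, 3]); the cube at (10.5, 6.5) (footprint 27×28) is included at this height (area 756.00 mm²); Taking the union: only the 27×28 cube at (10.5, 6.5) is present, so the union is just that shape — area = 756.00 mm²; the sphere at (5.5, 16): section is a regular 16-gon, circumradius = √(r²−h²) = √(11.5²−8.88²) = 7.307 (area = (16/2)·7.307²·sin(360°/16) = 163.47 mm²); After the difference (first − rest): starting from the result so far (756.00 mm²), the r=11.5 sphere at (5.5, 16) partially overlaps it — only the 15.91 mm² overlap (of its 163.47 mm²) is removed, clipping the outline — area = 740.09 mm². Checking containment: at z = 3.12 the cross-section extends beyond the z = 0.24 cross-section by about 740.09 mm².

part overhangs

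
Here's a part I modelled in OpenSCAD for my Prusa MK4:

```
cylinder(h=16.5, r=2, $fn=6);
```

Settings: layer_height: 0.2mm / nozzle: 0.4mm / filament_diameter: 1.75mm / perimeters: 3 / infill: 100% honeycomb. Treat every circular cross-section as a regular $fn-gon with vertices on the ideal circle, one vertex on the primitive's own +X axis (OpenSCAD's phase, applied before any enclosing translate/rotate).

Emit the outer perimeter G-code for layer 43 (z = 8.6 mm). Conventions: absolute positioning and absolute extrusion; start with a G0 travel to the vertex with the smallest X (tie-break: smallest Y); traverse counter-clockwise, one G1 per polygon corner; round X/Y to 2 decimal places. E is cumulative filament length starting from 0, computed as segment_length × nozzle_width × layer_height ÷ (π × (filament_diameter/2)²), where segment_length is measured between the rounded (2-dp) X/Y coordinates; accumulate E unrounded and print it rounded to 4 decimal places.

G0 X-2.00 Y0.00 Z8.60
G1 X-1.00 Y-1.73 E0.0665
G1 X1.00 Y-1.73 E0.1330
G1 X2.00 Y0.00 E0.1994
G1 X1.00 Y1.73 E0.2659
G1 X-1.00 Y1.73 E0.3324
G1 X-2.00 Y0.00 E0.3989

At z = 8.6 mm: the cylinder: section is a regular 6-gon, circumradius r=2. The outline is a single polygon with 6 vertices. Extrusion per mm of travel: 0.4 × 0.2 / (π × 0.875²) = 0.033260. Accumulating E over each segment gives final E = 0.3989.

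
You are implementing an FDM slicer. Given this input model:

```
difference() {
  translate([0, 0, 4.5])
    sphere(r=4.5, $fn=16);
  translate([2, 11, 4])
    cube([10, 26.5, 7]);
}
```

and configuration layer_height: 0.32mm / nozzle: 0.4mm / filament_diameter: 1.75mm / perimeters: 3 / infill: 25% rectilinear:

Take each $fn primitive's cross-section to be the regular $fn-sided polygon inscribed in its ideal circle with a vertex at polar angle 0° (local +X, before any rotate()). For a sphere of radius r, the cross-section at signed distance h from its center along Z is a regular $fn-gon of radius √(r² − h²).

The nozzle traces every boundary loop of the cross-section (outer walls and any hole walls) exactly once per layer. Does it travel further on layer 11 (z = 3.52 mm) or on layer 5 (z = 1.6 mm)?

Layer 11 (z = 3.52): the r=4.5 sphere contributes a regular 16-gon of circumradius √(4.5²−0.98²) = 4.392 (perimeter = 2·16·4.392·sin(180°/16) = 27.42 mm); the cube at (2, 11) does not reach this height (z outside [4, 11]); Subtracting the remaining from the first: none of the subtracted shapes is present at this height, so the r=4.5 sphere is unchanged — boundary = 27.42 mm. So its perimeter = 27.42 mm. Layer 5 (z = 1.6): the r=4.5 sphere contributes a regular 16-gon of circumradius √(4.5²−2.9²) = 3.441 (perimeter = 2·16·3.441·sin(180°/16) = 21.48 mm); the cube at (2, 11) is not intersected at this z (z outside [4, 11]); Taking the first minus the rest: none of the subtracted shapes is present at this height, so the r=4.5 sphere is unchanged — boundary = 21.48 mm. So its perimeter = 21.48 mm. Layer 11 is larger (27.42 vs 21.48 mm).

layer 11 (z = 3.52 mm)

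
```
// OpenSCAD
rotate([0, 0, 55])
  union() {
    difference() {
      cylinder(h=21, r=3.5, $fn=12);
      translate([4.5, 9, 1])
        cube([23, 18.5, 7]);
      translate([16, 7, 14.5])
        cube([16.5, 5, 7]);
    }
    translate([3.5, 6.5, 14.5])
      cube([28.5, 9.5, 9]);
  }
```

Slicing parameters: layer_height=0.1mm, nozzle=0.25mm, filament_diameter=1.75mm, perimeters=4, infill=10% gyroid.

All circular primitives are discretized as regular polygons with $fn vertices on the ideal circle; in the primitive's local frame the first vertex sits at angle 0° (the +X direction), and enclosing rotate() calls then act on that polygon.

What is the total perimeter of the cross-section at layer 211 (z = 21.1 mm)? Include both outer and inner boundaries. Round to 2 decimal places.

76.00 mm

At z = 21.1 mm: the cylinder is absent (z outside [0, 21]); the cube at (4.5, 9) is absent (z outside [1, 8]); the 16.5×5 cube at (16, 7) contributes its full rectangle (perimeter 43.00 mm); Subtracting the remaining from the first: the first operand is absent here, so nothing remains; the cube at (3.5, 6.5) is present — its section is the full 28.5×9.5 rectangle (perimeter 76.00 mm); Combining (union): only the 28.5×9.5 cube at (3.5, 6.5) is present, so the union is just that shape — boundary = 76.00 mm; (whole slice rotated 55° about Z — lengths, areas and connectivity unchanged). Overall, the cross-section is a single solid region. Total boundary length (outer) = 76.00 mm.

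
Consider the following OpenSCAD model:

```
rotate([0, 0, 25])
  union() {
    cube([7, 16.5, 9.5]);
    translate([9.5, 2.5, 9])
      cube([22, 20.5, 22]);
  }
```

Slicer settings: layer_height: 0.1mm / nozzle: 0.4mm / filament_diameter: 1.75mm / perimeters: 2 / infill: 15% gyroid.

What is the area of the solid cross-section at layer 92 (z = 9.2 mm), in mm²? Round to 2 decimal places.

566.50 mm²

At z = 9.2 mm: the cube (footprint 7×16.5) is included at this height (area 115.50 mm²); the cube at (9.5, 2.5) is present — its section is the full 22×20.5 rectangle (area 451.00 mm²); Combining (union): the 2 present regions are separate (no shared area or edge), so areas and boundary lengths simply add and each stays a separate island — area = 566.50 mm²; (rotated 25° about Z; rotation is an isometry so areas/perimeters/island counts are preserved). Overall, the cross-section has 2 separate islands. Net area = 566.50 mm².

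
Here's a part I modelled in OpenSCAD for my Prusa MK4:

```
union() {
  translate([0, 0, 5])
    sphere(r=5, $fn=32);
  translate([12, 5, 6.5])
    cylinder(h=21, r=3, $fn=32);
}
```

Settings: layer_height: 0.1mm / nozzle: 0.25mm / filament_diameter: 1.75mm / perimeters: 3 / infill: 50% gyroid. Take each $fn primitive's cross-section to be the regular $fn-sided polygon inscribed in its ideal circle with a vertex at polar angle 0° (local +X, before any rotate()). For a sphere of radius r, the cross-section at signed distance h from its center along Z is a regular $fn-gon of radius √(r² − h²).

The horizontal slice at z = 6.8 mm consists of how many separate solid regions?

At z = 6.8 mm: the sphere: section is a regular 32-gon, circumradius = √(r²−h²) = √(5²−1.8²) = 4.665; the r=3 cylinder at (12, 5) gives a regular 32-gon of circumradius 3 (constant along its height); Taking the union: the 2 present regions are separate (no shared area or edge), so areas and boundary lengths simply add and each stays a separate island — 2 connected regions. The result has 2 disconnected regions.

2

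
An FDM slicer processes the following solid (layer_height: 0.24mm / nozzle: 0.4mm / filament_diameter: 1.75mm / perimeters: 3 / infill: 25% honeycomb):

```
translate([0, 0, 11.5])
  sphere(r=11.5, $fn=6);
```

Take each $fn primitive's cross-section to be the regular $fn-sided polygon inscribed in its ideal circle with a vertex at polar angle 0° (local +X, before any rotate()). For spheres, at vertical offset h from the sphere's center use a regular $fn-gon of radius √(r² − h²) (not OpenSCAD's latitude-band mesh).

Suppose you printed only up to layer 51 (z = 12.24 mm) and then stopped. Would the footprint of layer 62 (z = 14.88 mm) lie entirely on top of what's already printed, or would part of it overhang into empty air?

Compare the two slices. At z = 12.24: the sphere: section is a regular 6-gon, circumradius = √(r²−h²) = √(11.5²−0.74²) = 11.476 (area = (6/2)·11.476²·sin(360°/6) = 342.17 mm²). At z = 14.88: the r=11.5 sphere slices to a regular 6-gon of circumradius 10.992 (√(r²−h²) with h=3.38 from center) (area = (6/2)·10.992²·sin(360°/6) = 313.91 mm²). Checking containment: the cross-section at z = 14.88 is a subset of the cross-section at z = 12.24.

entirely on top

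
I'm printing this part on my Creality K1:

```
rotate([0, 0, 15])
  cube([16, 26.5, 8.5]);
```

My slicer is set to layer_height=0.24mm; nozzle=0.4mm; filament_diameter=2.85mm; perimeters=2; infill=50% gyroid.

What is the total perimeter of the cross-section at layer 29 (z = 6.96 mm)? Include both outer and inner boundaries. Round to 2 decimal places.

85.00 mm

At z = 6.96 mm: the 16×26.5 cube contributes its full rectangle (perimeter 85.00 mm); (rotated 15° about Z; rotation is an isometry so areas/perimeters/island counts are preserved). Overall, the cross-section is a single solid region. Total boundary length (outer) = 85.00 mm.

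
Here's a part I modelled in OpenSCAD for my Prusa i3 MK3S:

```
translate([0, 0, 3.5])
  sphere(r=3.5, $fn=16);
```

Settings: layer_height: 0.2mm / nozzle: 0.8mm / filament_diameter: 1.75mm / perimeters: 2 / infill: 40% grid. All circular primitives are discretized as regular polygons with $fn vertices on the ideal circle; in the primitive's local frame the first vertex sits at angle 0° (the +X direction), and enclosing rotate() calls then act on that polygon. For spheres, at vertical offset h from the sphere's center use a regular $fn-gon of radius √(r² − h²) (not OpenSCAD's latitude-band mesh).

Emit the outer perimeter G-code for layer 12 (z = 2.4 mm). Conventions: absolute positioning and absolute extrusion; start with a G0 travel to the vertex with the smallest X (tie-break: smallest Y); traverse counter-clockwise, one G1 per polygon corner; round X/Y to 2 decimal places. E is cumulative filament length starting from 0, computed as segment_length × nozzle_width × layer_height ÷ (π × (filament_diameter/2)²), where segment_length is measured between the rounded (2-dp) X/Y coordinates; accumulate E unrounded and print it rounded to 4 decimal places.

G0 X-3.32 Y0.00 Z2.40
G1 X-3.07 Y-1.27 E0.0861
G1 X-2.35 Y-2.35 E0.1724
G1 X-1.27 Y-3.07 E0.2588
G1 X0.00 Y-3.32 E0.3449
G1 X1.27 Y-3.07 E0.4310
G1 X2.35 Y-2.35 E0.5173
G1 X3.07 Y-1.27 E0.6037
G1 X3.32 Y0.00 E0.6898
G1 X3.07 Y1.27 E0.7759
G1 X2.35 Y2.35 E0.8622
G1 X1.27 Y3.07 E0.9486
G1 X0.00 Y3.32 E1.0347
G1 X-1.27 Y3.07 E1.1208
G1 X-2.35 Y2.35 E1.2071
G1 X-3.07 Y1.27 E1.2935
G1 X-3.32 Y0.00 E1.3796

At z = 2.4 mm: the sphere: section is a regular 16-gon, circumradius = √(r²−h²) = √(3.5²−1.1²) = 3.323. The outline is a single polygon with 16 vertices. Extrusion per mm of travel: 0.8 × 0.2 / (π × 0.875²) = 0.066520. Accumulating E over each segment gives final E = 1.3796.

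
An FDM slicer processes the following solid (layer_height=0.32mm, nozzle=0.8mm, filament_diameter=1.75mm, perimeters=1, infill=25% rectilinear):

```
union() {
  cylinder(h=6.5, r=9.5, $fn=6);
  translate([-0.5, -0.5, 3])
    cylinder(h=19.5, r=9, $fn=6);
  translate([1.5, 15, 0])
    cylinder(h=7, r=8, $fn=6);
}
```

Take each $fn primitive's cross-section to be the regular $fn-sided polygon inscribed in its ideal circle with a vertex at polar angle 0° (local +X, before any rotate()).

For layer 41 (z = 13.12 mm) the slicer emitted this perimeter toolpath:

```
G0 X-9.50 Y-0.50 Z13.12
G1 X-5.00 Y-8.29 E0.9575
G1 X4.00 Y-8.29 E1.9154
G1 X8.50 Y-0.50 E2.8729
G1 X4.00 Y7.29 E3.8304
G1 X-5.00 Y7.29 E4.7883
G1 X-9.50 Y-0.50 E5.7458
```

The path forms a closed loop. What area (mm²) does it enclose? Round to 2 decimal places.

Apply the shoelace formula to the sequence of (X, Y) vertices; enclosed area = 210.33 mm².

210.33 mm²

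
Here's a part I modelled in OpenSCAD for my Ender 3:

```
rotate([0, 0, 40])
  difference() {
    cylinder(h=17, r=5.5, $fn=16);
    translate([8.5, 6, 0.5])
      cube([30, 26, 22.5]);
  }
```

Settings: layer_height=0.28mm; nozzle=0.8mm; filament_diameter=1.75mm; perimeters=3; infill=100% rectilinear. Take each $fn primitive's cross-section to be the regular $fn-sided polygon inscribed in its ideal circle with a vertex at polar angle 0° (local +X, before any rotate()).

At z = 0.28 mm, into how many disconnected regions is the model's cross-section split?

At z = 0.28 mm: the r=5.5 cylinder gives a regular 16-gon of circumradius 5.5 (constant along its height); the cube at (8.5, 6) does not reach this height (z outside [0.5, 23]); After the difference (first − rest): none of the subtracted shapes is present at this height, so the r=5.5 cylinder is unchanged — 1 connected region; (whole slice rotated 40° about Z — lengths, areas and connectivity unchanged). The result has 1 disconnected region.

1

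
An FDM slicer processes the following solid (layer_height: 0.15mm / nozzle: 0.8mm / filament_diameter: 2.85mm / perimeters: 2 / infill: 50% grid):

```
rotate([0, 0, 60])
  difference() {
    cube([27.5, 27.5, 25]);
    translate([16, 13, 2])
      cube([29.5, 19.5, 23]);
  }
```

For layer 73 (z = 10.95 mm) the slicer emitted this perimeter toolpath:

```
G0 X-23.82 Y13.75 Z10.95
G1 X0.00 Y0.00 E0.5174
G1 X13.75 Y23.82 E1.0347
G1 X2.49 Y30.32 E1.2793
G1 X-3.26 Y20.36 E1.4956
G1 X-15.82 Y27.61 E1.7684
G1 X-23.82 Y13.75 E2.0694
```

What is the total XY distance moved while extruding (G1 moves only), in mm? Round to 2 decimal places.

110.01 mm

Sum the Euclidean lengths of each G1 segment: total = 110.01 mm.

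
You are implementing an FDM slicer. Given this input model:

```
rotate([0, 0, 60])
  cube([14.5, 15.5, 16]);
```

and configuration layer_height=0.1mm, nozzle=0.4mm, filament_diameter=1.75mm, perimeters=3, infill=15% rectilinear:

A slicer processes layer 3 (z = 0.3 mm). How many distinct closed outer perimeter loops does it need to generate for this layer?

1

At z = 0.3 mm: the cube is present — its section is the full 14.5×15.5 rectangle; (rotated 60° about Z; rotation is an isometry so areas/perimeters/island counts are preserved). The result has 1 disconnected region.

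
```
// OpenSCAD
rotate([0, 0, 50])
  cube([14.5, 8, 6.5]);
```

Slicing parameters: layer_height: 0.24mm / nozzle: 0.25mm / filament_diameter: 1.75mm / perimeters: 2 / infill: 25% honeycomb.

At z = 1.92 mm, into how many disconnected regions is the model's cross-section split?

1

At z = 1.92 mm: the 14.5×8 cube contributes its full rectangle; (whole slice rotated 50° about Z — lengths, areas and connectivity unchanged). The result has 1 disconnected region.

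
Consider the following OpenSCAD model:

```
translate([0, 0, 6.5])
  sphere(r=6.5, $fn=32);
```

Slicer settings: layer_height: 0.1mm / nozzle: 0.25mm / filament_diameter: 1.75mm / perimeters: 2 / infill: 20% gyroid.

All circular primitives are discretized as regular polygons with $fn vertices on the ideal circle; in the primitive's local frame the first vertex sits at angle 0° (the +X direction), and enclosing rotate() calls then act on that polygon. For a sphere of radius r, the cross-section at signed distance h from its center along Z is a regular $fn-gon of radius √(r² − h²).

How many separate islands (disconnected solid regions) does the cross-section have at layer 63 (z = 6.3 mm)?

1

At z = 6.3 mm: the r=6.5 sphere slices to a regular 32-gon of circumradius 6.497 (√(r²−h²) with h=0.2 from center). Overall, the cross-section is a single solid region. Island count = 1.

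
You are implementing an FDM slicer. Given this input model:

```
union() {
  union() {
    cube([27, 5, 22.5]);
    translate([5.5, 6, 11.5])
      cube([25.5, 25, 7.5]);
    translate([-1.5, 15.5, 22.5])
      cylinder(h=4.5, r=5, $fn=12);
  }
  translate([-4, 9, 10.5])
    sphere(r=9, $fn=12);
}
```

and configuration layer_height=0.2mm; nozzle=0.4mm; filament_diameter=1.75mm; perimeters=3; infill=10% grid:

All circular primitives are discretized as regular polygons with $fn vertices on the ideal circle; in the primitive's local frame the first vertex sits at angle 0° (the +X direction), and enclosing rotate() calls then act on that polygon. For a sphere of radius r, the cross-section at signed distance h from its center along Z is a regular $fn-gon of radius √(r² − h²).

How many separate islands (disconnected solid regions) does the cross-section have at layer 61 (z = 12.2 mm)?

At z = 12.2 mm: the cube is present — its section is the full 27×5 rectangle; the 25.5×25 cube at (5.5, 6) contributes its full rectangle; the cylinder at (-1.5, 15.5) does not reach this height (z outside [22.5, 27]); Merging all regions: the 2 present regions are separate (no shared area or edge), so areas and boundary lengths simply add and each stays a separate island — 2 connected regions; the sphere at (-4, 9): section is a regular 12-gon, circumradius = √(r²−h²) = √(9²−1.7²) = 8.838; Combining (union): the regions partially overlap (shared area 8.17 mm²), so overlapping operands fuse into one piece — 2 connected regions. Overall, the cross-section has 2 separate islands. Island count = 2.

2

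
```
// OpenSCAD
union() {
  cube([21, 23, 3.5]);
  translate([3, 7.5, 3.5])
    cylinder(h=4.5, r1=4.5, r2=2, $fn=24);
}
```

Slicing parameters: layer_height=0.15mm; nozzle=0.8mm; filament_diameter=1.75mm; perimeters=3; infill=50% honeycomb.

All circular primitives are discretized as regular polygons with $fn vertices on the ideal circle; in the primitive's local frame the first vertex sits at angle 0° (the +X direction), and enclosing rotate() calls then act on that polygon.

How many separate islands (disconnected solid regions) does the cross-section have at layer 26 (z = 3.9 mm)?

At z = 3.9 mm: the cube does not reach this height (z outside [0, 3.5]); the cone at (3, 7.5) (r1=4.5→r2=2) has section circumradius 4.278 here — a regular 24-gon; Merging all regions: only the cone at (3, 7.5) is present, so the union is just that shape — 1 connected region. Overall, the cross-section is a single solid region. Island count = 1.

1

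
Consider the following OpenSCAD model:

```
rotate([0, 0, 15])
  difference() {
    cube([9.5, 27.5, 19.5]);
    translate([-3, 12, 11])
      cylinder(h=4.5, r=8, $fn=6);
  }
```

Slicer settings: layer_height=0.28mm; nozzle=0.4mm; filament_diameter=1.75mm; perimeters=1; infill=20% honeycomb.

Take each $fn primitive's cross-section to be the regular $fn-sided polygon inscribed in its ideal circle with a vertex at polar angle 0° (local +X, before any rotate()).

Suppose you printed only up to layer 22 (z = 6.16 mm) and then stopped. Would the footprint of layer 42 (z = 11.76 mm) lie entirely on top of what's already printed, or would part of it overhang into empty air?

entirely on top

Compare the two slices. At z = 6.16: the cube (footprint 9.5×27.5) is included at this height (area 261.25 mm²); the cylinder at (-3, 12) is not intersected at this z (z outside [11, 15.5]); Subtracting the remaining from the first: none of the subtracted shapes is present at this height, so the 9.5×27.5 cube is unchanged — area = 261.25 mm²; (whole slice rotated 15° about Z — lengths, areas and connectivity unchanged). At z = 11.76: the cube is present — its section is the full 9.5×27.5 rectangle (area 261.25 mm²); the r=8 cylinder at (-3, 12) gives a regular 6-gon of circumradius 8 (constant along its height) (area = (6/2)·8.000²·sin(360°/6) = 166.28 mm²); Subtracting the remaining from the first: starting from the 9.5×27.5 cube (261.25 mm²), the r=8 cylinder at (-3, 12) partially overlaps it — only the 41.57 mm² overlap (of its 166.28 mm²) is removed, clipping the outline — area = 219.68 mm²; (rotated 15° about Z; rotation is an isometry so areas/perimeters/island counts are preserved). Checking containment: the cross-section at z = 11.76 is a subset of the cross-section at z = 6.16.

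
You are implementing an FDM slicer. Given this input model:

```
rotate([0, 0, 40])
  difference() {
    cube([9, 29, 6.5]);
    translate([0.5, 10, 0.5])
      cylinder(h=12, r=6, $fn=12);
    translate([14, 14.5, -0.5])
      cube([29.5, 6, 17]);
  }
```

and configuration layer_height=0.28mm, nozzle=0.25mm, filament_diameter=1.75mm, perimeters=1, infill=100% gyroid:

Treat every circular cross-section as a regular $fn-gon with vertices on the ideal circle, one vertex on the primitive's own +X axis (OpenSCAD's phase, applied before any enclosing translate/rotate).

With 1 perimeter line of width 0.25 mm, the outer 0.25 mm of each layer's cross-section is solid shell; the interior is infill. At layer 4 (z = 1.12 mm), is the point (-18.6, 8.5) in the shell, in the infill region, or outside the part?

outside

At z = 1.12 mm: the cube (footprint 9×29) is included at this height; the r=6 cylinder at (0.5, 10) gives a regular 12-gon of circumradius 6 (constant along its height); the cube at (14, 14.5) is present — its section is the full 29.5×6 rectangle; Taking the first minus the rest: starting from the 9×29 cube, the r=6 cylinder at (0.5, 10) partially overlaps it — only the 59.93 mm² overlap (of its 108.00 mm²) is removed, clipping the outline; the 29.5×6 cube at (14, 14.5) misses the remaining region (no effect) — 1 connected region; (rotated 40° about Z; rotation is an isometry so areas/perimeters/island counts are preserved). Overall, the cross-section is a single solid region. Undo the 40° rotation: the query point maps to (-8.785, 18.467) in the un-rotated model frame. The nearest boundary edge runs (0.00, 15.87)→(0.00, 29.00); distance from the point to it = 8.78 mm. The point is not inside any of the regions above, so it lies outside the cross-section (8.78 mm from the nearest boundary).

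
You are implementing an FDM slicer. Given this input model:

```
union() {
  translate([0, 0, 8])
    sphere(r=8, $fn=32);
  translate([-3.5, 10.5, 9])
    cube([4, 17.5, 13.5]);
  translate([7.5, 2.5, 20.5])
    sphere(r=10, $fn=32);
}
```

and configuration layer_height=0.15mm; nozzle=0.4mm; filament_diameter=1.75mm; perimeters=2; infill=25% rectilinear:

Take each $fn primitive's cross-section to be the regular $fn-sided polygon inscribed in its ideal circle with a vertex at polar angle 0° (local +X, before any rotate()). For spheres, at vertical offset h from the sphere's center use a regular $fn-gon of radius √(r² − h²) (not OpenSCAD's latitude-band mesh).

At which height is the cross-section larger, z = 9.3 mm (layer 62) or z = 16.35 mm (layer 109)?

Layer 62 (z = 9.3): the r=8 sphere slices to a regular 32-gon of circumradius 7.894 (√(r²−h²) with h=1.3 from center) (area = (32/2)·7.894²·sin(360°/32) = 194.50 mm²); the cube at (-3.5, 10.5) (footprint 4×17.5) is included at this height (area 70.00 mm²); the sphere at (7.5, 2.5) is absent (|z−center|=11.200 > r=10); Taking the union: the 2 present regions are separate (no shared area or edge), so areas and boundary lengths simply add and each stays a separate island — area = 264.50 mm². So its area = 264.50 mm². Layer 109 (z = 16.35): the sphere is absent (|z−center|=8.350 > r=8); the cube at (-3.5, 10.5) (footprint 4×17.5) is included at this height (area 70.00 mm²); the r=10 sphere at (7.5, 2.5) contributes a regular 32-gon of circumradius √(10²−4.15²) = 9.098 (area = (32/2)·9.098²·sin(360°/32) = 258.39 mm²); Merging all regions: the 2 present regions are separate (no shared area or edge), so areas and boundary lengths simply add and each stays a separate island — area = 328.39 mm². So its area = 328.39 mm². Layer 109 is larger (328.39 vs 264.50 mm²).

layer 109 (z = 16.35 mm)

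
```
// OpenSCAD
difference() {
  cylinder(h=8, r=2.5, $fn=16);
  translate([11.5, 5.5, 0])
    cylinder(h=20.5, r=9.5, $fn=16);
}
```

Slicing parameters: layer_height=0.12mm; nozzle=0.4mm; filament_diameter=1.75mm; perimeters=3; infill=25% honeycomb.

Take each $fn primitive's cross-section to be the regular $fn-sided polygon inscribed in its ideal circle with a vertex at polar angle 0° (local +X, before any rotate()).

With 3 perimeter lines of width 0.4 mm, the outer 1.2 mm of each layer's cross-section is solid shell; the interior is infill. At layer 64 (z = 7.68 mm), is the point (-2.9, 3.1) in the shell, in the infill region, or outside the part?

At z = 7.68 mm: the cylinder: section is a regular 16-gon, circumradius r=2.5; the r=9.5 cylinder at (11.5, 5.5) contributes a regular 16-gon of circumradius 9.5; After the difference (first − rest): starting from the r=2.5 cylinder, the r=9.5 cylinder at (11.5, 5.5) misses the remaining region (no effect) — 1 connected region. Overall, the cross-section is a single solid region. The nearest boundary edge runs (-2.31, 0.96)→(-1.77, 1.77); distance from the point to it = 1.75 mm. The point is not inside any of the regions above, so it lies outside the cross-section (1.75 mm from the nearest boundary).

outside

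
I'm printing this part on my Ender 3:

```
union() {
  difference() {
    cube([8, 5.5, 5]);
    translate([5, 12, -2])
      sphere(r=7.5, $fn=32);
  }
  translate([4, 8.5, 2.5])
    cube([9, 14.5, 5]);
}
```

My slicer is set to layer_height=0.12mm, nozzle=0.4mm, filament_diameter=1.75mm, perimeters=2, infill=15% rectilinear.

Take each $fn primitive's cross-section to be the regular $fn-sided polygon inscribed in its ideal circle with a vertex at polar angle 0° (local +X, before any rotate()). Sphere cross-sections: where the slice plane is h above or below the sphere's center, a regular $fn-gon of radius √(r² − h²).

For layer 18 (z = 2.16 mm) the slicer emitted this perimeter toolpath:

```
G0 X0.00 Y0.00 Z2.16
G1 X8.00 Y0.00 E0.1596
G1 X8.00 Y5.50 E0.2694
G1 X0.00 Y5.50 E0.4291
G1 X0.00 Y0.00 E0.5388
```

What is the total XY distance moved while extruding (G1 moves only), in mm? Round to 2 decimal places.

27.00 mm

Sum the Euclidean lengths of each G1 segment: total = 27.00 mm.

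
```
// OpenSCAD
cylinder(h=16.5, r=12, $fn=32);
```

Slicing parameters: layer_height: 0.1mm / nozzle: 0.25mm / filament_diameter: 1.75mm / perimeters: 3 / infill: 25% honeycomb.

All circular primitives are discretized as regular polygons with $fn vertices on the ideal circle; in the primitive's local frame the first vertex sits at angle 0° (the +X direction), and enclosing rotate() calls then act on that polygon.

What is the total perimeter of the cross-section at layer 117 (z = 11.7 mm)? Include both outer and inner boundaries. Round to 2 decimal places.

75.28 mm

At z = 11.7 mm: the cylinder: section is a regular 32-gon, circumradius r=12 (perimeter = 2·32·12.000·sin(180°/32) = 75.28 mm). Overall, the cross-section is a single solid region. Total boundary length (outer) = 75.28 mm.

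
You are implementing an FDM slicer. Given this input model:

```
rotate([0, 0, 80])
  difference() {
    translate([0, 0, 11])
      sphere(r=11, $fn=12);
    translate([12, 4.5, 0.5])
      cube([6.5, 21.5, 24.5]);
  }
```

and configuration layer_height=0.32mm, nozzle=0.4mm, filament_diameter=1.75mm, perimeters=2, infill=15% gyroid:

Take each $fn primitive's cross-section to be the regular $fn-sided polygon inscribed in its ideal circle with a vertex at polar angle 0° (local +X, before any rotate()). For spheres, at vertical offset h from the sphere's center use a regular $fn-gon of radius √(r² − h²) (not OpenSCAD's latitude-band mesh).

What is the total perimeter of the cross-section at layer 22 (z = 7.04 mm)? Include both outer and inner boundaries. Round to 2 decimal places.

63.75 mm

At z = 7.04 mm: the r=11 sphere contributes a regular 12-gon of circumradius √(11²−3.96²) = 10.262 (perimeter = 2·12·10.262·sin(180°/12) = 63.75 mm); the cube at (12, 4.5) (footprint 6.5×21.5) is included at this height (perimeter 56.00 mm); Subtracting the remaining from the first: starting from the r=11 sphere, the 6.5×21.5 cube at (12, 4.5) misses the remaining region (no effect) — boundary = 63.75 mm; (whole slice rotated 80° about Z — lengths, areas and connectivity unchanged). Overall, the cross-section is a single solid region. Total boundary length (outer) = 63.75 mm.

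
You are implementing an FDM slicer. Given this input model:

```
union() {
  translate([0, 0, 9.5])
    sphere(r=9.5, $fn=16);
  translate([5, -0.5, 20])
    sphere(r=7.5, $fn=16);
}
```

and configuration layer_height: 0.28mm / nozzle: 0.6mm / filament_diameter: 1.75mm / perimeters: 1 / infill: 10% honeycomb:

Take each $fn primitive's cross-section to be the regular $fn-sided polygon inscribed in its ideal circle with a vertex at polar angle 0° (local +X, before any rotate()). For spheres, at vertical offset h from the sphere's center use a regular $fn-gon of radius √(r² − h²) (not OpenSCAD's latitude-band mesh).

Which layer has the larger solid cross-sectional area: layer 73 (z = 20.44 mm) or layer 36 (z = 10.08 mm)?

Layer 73 (z = 20.44): the sphere does not reach this height (|z−center|=10.940 > r=9.5); the r=7.5 sphere at (5, -0.5) slices to a regular 16-gon of circumradius 7.487 (√(r²−h²) with h=0.44 from center) (area = (16/2)·7.487²·sin(360°/16) = 171.61 mm²); Taking the union: only the r=7.5 sphere at (5, -0.5) is present, so the union is just that shape — area = 171.61 mm². So its area = 171.61 mm². Layer 36 (z = 10.08): the sphere: section is a regular 16-gon, circumradius = √(r²−h²) = √(9.5²−0.58²) = 9.482 (area = (16/2)·9.482²·sin(360°/16) = 275.27 mm²); the sphere at (5, -0.5) is not intersected at this z (|z−center|=9.920 > r=7.5); Merging all regions: only the r=9.5 sphere is present, so the union is just that shape — area = 275.27 mm². So its area = 275.27 mm². Layer 36 is larger (275.27 vs 171.61 mm²).

layer 36 (z = 10.08 mm)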